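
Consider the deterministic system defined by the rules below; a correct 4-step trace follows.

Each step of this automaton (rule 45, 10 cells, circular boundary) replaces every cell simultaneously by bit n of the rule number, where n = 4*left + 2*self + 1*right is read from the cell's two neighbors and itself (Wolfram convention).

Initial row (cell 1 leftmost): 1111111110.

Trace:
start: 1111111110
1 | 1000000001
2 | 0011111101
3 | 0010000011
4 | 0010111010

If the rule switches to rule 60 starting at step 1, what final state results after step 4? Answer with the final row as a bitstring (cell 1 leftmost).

(re-executing steps 1..4 under rule 60; state before step 1: 1111111110)
1 | 1000000001
2 | 0100000001
3 | 1110000001
4 | 0001000001

0001000001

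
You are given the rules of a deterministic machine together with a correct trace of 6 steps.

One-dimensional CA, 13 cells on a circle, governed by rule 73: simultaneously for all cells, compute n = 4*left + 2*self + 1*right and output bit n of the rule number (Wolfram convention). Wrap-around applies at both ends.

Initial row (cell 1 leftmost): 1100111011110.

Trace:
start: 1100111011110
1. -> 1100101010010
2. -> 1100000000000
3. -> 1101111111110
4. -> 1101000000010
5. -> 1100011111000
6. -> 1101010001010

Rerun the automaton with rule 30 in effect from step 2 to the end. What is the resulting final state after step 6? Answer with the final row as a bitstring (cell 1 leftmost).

1111111110100

(re-executing steps 2..6 under rule 30; state before step 2: 1100101010010)
2. -> 1011101011110
3. -> 1010001010000
4. -> 1011011011001
5. -> 0010010010111
6. -> 1111111110100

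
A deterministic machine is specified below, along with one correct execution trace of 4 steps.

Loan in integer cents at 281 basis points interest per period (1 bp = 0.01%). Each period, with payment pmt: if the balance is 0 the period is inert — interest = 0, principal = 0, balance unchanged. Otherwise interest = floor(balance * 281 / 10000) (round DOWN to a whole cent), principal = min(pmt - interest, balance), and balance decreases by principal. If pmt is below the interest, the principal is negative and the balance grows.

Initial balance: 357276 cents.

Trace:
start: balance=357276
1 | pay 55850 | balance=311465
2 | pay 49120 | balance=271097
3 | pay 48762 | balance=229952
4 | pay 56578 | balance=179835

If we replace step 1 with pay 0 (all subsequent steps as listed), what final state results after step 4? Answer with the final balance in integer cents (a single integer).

(re-executing from step 1 with the substitution; state before step 1: balance=357276)
1 | pay 0 | balance=367315
2 | pay 49120 | balance=328516
3 | pay 48762 | balance=288985
4 | pay 56578 | balance=240527

240527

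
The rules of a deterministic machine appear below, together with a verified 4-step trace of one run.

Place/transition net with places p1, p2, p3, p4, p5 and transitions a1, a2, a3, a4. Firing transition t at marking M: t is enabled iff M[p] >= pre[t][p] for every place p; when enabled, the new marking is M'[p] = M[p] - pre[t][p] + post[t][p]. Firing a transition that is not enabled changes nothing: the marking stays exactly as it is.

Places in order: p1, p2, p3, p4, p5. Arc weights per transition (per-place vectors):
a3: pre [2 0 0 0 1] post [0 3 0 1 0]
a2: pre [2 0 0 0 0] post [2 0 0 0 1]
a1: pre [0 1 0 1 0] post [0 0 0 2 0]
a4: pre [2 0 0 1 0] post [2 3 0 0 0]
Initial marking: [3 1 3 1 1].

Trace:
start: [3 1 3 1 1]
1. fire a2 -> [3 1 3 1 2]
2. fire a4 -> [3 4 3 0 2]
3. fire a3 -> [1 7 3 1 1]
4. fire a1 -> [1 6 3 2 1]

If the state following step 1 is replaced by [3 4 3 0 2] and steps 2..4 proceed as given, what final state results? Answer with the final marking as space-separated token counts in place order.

1 6 3 2 1

state after step 1 := [3 4 3 0 2]
2. fire a4 -> [3 4 3 0 2]
3. fire a3 -> [1 7 3 1 1]
4. fire a1 -> [1 6 3 2 1]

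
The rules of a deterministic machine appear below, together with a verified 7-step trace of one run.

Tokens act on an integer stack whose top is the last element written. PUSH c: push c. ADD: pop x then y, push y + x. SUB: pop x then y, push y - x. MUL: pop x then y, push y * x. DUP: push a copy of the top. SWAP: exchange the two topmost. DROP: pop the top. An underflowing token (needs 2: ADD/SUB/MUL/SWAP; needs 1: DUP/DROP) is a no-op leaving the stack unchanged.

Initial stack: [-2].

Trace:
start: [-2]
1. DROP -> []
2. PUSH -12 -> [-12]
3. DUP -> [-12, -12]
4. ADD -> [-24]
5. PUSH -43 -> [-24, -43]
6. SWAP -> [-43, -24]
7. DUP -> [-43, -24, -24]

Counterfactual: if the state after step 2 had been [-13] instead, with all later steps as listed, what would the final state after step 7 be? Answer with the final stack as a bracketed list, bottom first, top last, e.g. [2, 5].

state after step 2 := [-13]
3. DUP -> [-13, -13]
4. ADD -> [-26]
5. PUSH -43 -> [-26, -43]
6. SWAP -> [-43, -26]
7. DUP -> [-43, -26, -26]

[-43, -26, -26]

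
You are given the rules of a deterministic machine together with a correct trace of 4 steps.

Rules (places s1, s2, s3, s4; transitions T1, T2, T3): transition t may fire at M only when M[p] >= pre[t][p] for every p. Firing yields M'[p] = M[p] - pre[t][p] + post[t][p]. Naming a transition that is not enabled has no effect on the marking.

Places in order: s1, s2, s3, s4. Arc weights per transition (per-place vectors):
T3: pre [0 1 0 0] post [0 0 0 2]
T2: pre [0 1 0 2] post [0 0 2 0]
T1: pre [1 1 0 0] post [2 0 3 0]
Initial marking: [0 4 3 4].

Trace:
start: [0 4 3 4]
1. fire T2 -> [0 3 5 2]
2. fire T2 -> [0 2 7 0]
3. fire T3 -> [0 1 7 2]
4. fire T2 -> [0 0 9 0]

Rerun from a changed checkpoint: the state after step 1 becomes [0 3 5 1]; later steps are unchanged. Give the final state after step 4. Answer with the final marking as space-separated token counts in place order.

0 1 7 1

state after step 1 := [0 3 5 1]
2. fire T2 -> [0 3 5 1]
3. fire T3 -> [0 2 5 3]
4. fire T2 -> [0 1 7 1]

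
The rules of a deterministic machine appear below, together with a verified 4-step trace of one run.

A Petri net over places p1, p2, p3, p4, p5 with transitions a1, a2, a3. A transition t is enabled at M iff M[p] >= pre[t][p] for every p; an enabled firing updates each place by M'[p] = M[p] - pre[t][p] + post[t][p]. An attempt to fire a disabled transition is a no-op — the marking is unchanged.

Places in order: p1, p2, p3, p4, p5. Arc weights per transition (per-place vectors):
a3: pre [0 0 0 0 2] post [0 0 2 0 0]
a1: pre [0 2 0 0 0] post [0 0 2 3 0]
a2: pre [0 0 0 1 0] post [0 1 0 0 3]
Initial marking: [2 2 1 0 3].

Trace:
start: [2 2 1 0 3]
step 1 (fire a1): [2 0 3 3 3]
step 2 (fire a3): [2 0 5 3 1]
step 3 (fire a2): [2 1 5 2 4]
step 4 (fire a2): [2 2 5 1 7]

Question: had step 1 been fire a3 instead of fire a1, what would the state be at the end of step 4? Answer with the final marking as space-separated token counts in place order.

(re-executing from step 1 with the substitution; state before step 1: [2 2 1 0 3])
step 1 (fire a3): [2 2 3 0 1]
step 2 (fire a3): [2 2 3 0 1]
step 3 (fire a2): [2 2 3 0 1]
step 4 (fire a2): [2 2 3 0 1]

2 2 3 0 1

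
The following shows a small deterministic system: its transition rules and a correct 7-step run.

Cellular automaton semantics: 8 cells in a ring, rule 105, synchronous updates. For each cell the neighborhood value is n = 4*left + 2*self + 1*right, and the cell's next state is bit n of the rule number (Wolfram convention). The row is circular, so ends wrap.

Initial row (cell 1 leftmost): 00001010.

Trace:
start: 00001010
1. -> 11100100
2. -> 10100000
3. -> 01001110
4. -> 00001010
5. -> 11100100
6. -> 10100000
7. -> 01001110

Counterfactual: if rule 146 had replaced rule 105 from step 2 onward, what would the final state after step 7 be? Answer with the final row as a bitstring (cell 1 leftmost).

00000000

(re-executing steps 2..7 under rule 146; state before step 2: 11100100)
2. -> 01011011
3. -> 00000000
4. -> 00000000
5. -> 00000000
6. -> 00000000
7. -> 00000000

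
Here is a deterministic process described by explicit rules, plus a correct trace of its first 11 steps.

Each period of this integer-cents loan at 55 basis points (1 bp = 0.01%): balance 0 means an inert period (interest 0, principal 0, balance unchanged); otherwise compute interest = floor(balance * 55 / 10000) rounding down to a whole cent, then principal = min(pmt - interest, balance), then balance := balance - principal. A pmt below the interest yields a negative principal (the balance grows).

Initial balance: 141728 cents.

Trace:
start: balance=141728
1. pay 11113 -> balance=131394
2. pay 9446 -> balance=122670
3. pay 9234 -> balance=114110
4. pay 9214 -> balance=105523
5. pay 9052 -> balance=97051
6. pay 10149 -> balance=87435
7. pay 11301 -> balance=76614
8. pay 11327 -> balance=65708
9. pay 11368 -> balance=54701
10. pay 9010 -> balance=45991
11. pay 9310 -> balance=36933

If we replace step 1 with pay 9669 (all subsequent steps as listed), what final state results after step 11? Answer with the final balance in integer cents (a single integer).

38460

(re-executing from step 1 with the substitution; state before step 1: balance=141728)
1. pay 9669 -> balance=132838
2. pay 9446 -> balance=124122
3. pay 9234 -> balance=115570
4. pay 9214 -> balance=106991
5. pay 9052 -> balance=98527
6. pay 10149 -> balance=88919
7. pay 11301 -> balance=78107
8. pay 11327 -> balance=67209
9. pay 11368 -> balance=56210
10. pay 9010 -> balance=47509
11. pay 9310 -> balance=38460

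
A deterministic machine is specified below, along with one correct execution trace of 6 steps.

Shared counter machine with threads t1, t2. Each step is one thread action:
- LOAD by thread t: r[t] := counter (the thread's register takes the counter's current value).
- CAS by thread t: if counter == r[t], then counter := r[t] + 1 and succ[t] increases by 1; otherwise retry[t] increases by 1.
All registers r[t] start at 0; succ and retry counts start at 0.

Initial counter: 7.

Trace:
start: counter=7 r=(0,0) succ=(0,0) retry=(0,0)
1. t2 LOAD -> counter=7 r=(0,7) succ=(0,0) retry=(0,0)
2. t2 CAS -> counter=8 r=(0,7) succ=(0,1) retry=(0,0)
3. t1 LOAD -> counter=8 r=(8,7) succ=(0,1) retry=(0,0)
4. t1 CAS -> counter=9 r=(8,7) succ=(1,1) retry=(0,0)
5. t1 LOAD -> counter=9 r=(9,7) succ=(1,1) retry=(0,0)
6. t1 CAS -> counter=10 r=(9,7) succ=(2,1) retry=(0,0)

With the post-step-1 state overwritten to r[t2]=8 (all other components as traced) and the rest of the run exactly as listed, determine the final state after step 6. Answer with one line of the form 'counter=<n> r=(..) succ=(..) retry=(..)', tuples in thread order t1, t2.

counter=9 r=(8,8) succ=(2,0) retry=(0,1)

state after step 1 := counter=7 r=(0,8) succ=(0,0) retry=(0,0)
2. t2 CAS -> counter=7 r=(0,8) succ=(0,0) retry=(0,1)
3. t1 LOAD -> counter=7 r=(7,8) succ=(0,0) retry=(0,1)
4. t1 CAS -> counter=8 r=(7,8) succ=(1,0) retry=(0,1)
5. t1 LOAD -> counter=8 r=(8,8) succ=(1,0) retry=(0,1)
6. t1 CAS -> counter=9 r=(8,8) succ=(2,0) retry=(0,1)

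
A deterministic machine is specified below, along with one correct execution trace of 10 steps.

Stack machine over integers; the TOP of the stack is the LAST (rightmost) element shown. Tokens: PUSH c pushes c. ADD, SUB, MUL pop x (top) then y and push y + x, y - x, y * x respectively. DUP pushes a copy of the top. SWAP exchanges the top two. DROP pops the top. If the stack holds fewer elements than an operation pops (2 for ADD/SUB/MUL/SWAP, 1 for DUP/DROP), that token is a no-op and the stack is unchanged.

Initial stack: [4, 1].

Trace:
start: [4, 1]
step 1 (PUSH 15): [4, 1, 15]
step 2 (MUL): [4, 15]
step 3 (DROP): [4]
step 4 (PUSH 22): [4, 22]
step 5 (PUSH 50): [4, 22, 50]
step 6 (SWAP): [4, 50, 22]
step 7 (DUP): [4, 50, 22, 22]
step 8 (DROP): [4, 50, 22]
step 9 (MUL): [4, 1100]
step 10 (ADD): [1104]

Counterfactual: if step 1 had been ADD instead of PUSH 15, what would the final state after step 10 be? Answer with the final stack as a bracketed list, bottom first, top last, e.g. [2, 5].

(re-executing from step 1 with the substitution; state before step 1: [4, 1])
step 1 (ADD): [5]
step 2 (MUL): [5]
step 3 (DROP): []
step 4 (PUSH 22): [22]
step 5 (PUSH 50): [22, 50]
step 6 (SWAP): [50, 22]
step 7 (DUP): [50, 22, 22]
step 8 (DROP): [50, 22]
step 9 (MUL): [1100]
step 10 (ADD): [1100]

[1100]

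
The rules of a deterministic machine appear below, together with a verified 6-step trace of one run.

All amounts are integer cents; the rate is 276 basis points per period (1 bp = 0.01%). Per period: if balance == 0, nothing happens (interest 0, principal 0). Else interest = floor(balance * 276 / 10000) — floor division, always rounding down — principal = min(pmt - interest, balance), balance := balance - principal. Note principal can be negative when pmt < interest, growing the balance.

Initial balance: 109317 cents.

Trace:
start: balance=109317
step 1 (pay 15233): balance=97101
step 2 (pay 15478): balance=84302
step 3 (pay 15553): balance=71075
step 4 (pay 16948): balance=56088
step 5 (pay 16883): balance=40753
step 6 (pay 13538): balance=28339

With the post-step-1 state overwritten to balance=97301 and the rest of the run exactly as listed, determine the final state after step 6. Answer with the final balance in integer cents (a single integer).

28569

state after step 1 := balance=97301
step 2 (pay 15478): balance=84508
step 3 (pay 15553): balance=71287
step 4 (pay 16948): balance=56306
step 5 (pay 16883): balance=40977
step 6 (pay 13538): balance=28569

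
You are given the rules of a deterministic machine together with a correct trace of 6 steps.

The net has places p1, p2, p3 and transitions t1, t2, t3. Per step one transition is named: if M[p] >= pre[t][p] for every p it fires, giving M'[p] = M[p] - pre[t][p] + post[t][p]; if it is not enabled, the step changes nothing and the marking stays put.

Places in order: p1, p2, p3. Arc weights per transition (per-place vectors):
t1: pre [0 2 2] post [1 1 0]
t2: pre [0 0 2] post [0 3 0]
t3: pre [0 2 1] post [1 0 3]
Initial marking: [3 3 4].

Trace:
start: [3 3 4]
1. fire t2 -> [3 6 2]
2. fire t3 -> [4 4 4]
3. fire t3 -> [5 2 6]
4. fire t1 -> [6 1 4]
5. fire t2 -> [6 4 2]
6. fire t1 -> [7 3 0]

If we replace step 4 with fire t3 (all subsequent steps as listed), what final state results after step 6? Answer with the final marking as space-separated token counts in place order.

(re-executing from step 4 with the substitution; state before step 4: [5 2 6])
4. fire t3 -> [6 0 8]
5. fire t2 -> [6 3 6]
6. fire t1 -> [7 2 4]

7 2 4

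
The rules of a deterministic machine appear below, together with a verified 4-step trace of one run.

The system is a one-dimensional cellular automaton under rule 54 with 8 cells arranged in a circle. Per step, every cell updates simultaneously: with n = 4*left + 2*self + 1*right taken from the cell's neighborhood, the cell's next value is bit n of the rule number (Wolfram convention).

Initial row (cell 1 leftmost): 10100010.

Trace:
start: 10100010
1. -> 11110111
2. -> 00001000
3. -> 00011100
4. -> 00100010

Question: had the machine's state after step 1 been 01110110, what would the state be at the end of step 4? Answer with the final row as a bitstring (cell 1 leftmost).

11100001

state after step 1 := 01110110
2. -> 10001001
3. -> 01011110
4. -> 11100001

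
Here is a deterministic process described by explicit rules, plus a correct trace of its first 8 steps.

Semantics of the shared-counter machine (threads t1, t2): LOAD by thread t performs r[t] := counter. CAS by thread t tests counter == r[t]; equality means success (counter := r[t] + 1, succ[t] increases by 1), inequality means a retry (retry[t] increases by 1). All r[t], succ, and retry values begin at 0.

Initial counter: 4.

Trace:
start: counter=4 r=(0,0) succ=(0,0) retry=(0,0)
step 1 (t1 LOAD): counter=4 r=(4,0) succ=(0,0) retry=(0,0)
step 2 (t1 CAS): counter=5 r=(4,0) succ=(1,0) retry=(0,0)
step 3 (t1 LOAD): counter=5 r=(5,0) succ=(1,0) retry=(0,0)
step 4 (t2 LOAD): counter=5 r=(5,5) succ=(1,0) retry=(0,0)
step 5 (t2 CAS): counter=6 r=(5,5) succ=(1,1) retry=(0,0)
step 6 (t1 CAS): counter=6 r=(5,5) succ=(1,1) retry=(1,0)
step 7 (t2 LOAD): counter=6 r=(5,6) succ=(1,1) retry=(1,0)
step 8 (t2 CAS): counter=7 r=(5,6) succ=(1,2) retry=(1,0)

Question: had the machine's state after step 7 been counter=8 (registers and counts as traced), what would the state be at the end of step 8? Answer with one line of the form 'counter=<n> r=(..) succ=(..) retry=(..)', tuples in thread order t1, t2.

counter=8 r=(5,6) succ=(1,1) retry=(1,1)

state after step 7 := counter=8 r=(5,6) succ=(1,1) retry=(1,0)
step 8 (t2 CAS): counter=8 r=(5,6) succ=(1,1) retry=(1,1)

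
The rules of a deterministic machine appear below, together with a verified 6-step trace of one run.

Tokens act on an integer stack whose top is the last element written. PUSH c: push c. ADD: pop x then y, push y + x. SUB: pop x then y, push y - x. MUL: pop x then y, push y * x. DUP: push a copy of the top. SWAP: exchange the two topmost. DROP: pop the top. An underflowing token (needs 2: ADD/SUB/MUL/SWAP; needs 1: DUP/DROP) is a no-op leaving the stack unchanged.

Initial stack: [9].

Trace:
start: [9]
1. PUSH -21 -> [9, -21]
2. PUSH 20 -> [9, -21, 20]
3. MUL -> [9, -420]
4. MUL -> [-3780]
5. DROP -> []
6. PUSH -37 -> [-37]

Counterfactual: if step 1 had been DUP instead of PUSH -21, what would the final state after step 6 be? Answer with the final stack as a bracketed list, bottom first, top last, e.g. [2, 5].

[-37]

(re-executing from step 1 with the substitution; state before step 1: [9])
1. DUP -> [9, 9]
2. PUSH 20 -> [9, 9, 20]
3. MUL -> [9, 180]
4. MUL -> [1620]
5. DROP -> []
6. PUSH -37 -> [-37]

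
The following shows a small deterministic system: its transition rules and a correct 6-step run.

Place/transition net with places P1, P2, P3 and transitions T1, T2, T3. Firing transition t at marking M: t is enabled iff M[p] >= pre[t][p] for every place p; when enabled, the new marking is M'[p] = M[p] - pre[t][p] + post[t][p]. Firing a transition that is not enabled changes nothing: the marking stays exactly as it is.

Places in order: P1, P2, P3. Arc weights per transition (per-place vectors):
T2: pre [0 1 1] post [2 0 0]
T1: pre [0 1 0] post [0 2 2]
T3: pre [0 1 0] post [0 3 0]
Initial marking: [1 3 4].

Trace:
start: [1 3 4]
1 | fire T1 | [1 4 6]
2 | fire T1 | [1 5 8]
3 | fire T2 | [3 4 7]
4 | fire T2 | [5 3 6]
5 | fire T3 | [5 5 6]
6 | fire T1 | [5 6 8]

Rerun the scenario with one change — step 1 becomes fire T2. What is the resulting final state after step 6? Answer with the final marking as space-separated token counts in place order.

7 4 5

(re-executing from step 1 with the substitution; state before step 1: [1 3 4])
1 | fire T2 | [3 2 3]
2 | fire T1 | [3 3 5]
3 | fire T2 | [5 2 4]
4 | fire T2 | [7 1 3]
5 | fire T3 | [7 3 3]
6 | fire T1 | [7 4 5]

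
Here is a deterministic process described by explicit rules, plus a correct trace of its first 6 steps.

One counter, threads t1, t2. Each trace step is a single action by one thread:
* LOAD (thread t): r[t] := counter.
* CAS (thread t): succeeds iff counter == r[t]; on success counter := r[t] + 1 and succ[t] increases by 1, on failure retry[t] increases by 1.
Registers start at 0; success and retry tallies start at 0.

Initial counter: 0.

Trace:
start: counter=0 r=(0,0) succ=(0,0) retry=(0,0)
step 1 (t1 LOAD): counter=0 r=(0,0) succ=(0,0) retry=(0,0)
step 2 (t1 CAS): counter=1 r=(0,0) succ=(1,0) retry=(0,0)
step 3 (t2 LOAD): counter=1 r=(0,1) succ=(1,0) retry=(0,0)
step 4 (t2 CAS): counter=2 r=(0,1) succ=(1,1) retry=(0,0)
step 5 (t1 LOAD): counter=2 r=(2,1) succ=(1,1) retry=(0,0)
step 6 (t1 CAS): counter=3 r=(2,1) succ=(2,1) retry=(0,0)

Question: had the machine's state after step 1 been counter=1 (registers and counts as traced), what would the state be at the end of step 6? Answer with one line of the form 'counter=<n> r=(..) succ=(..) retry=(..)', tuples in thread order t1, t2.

counter=3 r=(2,1) succ=(1,1) retry=(1,0)

state after step 1 := counter=1 r=(0,0) succ=(0,0) retry=(0,0)
step 2 (t1 CAS): counter=1 r=(0,0) succ=(0,0) retry=(1,0)
step 3 (t2 LOAD): counter=1 r=(0,1) succ=(0,0) retry=(1,0)
step 4 (t2 CAS): counter=2 r=(0,1) succ=(0,1) retry=(1,0)
step 5 (t1 LOAD): counter=2 r=(2,1) succ=(0,1) retry=(1,0)
step 6 (t1 CAS): counter=3 r=(2,1) succ=(1,1) retry=(1,0)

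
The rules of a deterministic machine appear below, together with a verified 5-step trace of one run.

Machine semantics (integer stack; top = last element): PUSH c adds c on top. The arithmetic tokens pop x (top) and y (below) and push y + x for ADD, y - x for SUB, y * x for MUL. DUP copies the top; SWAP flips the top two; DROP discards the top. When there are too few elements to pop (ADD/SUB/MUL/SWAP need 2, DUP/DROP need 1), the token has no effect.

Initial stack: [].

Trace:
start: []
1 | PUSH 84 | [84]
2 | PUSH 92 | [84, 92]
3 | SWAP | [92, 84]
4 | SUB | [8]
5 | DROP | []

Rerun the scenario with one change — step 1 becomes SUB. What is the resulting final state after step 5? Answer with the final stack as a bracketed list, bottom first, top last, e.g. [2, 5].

(re-executing from step 1 with the substitution; state before step 1: [])
1 | SUB | []
2 | PUSH 92 | [92]
3 | SWAP | [92]
4 | SUB | [92]
5 | DROP | []

[]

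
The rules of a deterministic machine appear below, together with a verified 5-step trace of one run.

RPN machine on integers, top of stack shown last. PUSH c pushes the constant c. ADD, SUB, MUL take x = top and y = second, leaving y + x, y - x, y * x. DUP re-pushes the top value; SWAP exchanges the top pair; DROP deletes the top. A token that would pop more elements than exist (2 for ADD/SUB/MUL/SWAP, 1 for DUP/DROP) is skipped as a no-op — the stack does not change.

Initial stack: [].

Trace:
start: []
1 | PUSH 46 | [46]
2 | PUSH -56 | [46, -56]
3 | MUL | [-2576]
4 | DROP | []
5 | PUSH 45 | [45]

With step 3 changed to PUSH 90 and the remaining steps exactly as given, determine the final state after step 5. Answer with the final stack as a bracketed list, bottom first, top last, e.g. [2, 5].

(re-executing from step 3 with the substitution; state before step 3: [46, -56])
3 | PUSH 90 | [46, -56, 90]
4 | DROP | [46, -56]
5 | PUSH 45 | [46, -56, 45]

[46, -56, 45]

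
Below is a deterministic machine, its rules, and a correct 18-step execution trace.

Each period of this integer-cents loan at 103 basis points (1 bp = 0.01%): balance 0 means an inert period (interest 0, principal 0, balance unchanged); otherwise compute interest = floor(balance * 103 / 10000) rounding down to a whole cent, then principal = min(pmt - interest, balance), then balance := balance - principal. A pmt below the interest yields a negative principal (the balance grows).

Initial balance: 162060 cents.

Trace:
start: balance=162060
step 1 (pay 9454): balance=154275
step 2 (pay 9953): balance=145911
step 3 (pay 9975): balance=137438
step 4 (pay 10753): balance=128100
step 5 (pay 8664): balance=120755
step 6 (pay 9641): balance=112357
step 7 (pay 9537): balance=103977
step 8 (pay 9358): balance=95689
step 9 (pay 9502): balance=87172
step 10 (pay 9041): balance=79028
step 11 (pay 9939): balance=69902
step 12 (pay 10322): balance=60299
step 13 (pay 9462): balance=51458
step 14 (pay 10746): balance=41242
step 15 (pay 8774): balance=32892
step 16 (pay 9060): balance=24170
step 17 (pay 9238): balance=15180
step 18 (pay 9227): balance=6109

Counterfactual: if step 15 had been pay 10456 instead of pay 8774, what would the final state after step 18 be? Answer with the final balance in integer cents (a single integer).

4375

(re-executing from step 15 with the substitution; state before step 15: balance=41242)
step 15 (pay 10456): balance=31210
step 16 (pay 9060): balance=22471
step 17 (pay 9238): balance=13464
step 18 (pay 9227): balance=4375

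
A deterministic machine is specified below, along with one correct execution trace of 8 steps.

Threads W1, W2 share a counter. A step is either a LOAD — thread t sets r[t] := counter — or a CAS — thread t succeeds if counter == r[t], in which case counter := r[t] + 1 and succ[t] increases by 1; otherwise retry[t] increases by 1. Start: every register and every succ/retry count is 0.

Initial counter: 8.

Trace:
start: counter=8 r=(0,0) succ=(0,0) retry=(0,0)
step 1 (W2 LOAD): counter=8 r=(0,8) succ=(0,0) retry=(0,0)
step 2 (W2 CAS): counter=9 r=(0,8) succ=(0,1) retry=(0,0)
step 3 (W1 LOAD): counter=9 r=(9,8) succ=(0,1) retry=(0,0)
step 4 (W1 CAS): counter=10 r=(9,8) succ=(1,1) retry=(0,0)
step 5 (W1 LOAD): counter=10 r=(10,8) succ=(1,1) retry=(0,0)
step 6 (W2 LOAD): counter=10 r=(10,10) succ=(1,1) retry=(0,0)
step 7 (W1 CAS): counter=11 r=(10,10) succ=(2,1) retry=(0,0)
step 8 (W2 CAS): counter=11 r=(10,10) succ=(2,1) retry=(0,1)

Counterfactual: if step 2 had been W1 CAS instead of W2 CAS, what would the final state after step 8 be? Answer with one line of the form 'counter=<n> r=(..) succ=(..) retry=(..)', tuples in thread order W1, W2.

(re-executing from step 2 with the substitution; state before step 2: counter=8 r=(0,8) succ=(0,0) retry=(0,0))
step 2 (W1 CAS): counter=8 r=(0,8) succ=(0,0) retry=(1,0)
step 3 (W1 LOAD): counter=8 r=(8,8) succ=(0,0) retry=(1,0)
step 4 (W1 CAS): counter=9 r=(8,8) succ=(1,0) retry=(1,0)
step 5 (W1 LOAD): counter=9 r=(9,8) succ=(1,0) retry=(1,0)
step 6 (W2 LOAD): counter=9 r=(9,9) succ=(1,0) retry=(1,0)
step 7 (W1 CAS): counter=10 r=(9,9) succ=(2,0) retry=(1,0)
step 8 (W2 CAS): counter=10 r=(9,9) succ=(2,0) retry=(1,1)

counter=10 r=(9,9) succ=(2,0) retry=(1,1)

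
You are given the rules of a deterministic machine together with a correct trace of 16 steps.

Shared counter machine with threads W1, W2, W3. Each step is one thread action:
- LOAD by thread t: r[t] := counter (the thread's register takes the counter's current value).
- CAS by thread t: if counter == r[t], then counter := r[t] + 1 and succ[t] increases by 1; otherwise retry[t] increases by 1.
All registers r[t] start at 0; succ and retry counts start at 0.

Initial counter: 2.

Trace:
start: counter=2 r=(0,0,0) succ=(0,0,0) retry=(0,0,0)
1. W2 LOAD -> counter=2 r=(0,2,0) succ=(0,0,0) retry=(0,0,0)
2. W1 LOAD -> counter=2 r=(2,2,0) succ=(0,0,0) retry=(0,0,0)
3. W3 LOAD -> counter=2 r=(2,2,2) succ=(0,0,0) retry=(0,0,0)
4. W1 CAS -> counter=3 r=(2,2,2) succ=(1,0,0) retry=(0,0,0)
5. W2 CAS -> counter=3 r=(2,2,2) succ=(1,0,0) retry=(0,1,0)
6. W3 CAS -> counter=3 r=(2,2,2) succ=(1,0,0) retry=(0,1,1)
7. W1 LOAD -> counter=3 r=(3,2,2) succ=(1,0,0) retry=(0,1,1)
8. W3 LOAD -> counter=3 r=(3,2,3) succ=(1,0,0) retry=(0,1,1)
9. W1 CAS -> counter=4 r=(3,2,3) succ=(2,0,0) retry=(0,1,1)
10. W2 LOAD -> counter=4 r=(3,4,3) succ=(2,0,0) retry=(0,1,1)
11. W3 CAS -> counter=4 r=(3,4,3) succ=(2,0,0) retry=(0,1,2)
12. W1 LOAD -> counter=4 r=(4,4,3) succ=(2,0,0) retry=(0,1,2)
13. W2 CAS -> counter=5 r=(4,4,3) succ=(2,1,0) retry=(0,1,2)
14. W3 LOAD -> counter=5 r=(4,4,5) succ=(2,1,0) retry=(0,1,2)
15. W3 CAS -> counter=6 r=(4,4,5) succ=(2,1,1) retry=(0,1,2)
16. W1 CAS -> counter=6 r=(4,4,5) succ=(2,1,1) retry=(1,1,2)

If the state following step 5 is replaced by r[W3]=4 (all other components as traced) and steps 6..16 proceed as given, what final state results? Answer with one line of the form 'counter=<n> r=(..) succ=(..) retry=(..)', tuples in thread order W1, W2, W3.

counter=6 r=(4,4,5) succ=(2,1,1) retry=(1,1,2)

state after step 5 := counter=3 r=(2,2,4) succ=(1,0,0) retry=(0,1,0)
6. W3 CAS -> counter=3 r=(2,2,4) succ=(1,0,0) retry=(0,1,1)
7. W1 LOAD -> counter=3 r=(3,2,4) succ=(1,0,0) retry=(0,1,1)
8. W3 LOAD -> counter=3 r=(3,2,3) succ=(1,0,0) retry=(0,1,1)
9. W1 CAS -> counter=4 r=(3,2,3) succ=(2,0,0) retry=(0,1,1)
10. W2 LOAD -> counter=4 r=(3,4,3) succ=(2,0,0) retry=(0,1,1)
11. W3 CAS -> counter=4 r=(3,4,3) succ=(2,0,0) retry=(0,1,2)
12. W1 LOAD -> counter=4 r=(4,4,3) succ=(2,0,0) retry=(0,1,2)
13. W2 CAS -> counter=5 r=(4,4,3) succ=(2,1,0) retry=(0,1,2)
14. W3 LOAD -> counter=5 r=(4,4,5) succ=(2,1,0) retry=(0,1,2)
15. W3 CAS -> counter=6 r=(4,4,5) succ=(2,1,1) retry=(0,1,2)
16. W1 CAS -> counter=6 r=(4,4,5) succ=(2,1,1) retry=(1,1,2)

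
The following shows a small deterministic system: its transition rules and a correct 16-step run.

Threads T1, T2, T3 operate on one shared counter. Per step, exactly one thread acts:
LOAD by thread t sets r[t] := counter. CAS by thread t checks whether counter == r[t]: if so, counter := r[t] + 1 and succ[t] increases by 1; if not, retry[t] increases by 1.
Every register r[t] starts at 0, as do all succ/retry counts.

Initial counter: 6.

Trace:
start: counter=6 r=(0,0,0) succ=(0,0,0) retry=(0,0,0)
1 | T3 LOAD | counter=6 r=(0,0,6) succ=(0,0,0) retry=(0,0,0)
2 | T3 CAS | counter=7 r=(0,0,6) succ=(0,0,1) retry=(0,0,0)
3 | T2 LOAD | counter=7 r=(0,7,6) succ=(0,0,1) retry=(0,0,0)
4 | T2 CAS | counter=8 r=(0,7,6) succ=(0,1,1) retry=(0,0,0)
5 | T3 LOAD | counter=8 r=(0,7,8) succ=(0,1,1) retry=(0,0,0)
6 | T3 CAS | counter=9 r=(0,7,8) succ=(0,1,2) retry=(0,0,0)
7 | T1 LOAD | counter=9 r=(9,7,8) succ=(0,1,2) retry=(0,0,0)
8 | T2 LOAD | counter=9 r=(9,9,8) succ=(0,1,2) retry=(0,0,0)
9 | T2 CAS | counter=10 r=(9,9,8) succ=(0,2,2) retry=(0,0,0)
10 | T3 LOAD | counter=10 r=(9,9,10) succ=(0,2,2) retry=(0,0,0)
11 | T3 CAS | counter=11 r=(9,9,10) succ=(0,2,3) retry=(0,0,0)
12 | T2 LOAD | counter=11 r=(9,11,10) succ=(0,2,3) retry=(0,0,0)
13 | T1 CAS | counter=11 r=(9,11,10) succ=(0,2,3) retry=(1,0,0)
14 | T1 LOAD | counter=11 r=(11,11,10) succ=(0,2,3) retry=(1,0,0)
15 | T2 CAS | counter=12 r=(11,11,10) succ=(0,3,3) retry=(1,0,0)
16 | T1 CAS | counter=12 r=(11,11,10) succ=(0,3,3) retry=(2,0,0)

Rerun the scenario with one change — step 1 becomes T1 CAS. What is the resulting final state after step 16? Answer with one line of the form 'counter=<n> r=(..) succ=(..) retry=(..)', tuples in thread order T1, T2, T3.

(re-executing from step 1 with the substitution; state before step 1: counter=6 r=(0,0,0) succ=(0,0,0) retry=(0,0,0))
1 | T1 CAS | counter=6 r=(0,0,0) succ=(0,0,0) retry=(1,0,0)
2 | T3 CAS | counter=6 r=(0,0,0) succ=(0,0,0) retry=(1,0,1)
3 | T2 LOAD | counter=6 r=(0,6,0) succ=(0,0,0) retry=(1,0,1)
4 | T2 CAS | counter=7 r=(0,6,0) succ=(0,1,0) retry=(1,0,1)
5 | T3 LOAD | counter=7 r=(0,6,7) succ=(0,1,0) retry=(1,0,1)
6 | T3 CAS | counter=8 r=(0,6,7) succ=(0,1,1) retry=(1,0,1)
7 | T1 LOAD | counter=8 r=(8,6,7) succ=(0,1,1) retry=(1,0,1)
8 | T2 LOAD | counter=8 r=(8,8,7) succ=(0,1,1) retry=(1,0,1)
9 | T2 CAS | counter=9 r=(8,8,7) succ=(0,2,1) retry=(1,0,1)
10 | T3 LOAD | counter=9 r=(8,8,9) succ=(0,2,1) retry=(1,0,1)
11 | T3 CAS | counter=10 r=(8,8,9) succ=(0,2,2) retry=(1,0,1)
12 | T2 LOAD | counter=10 r=(8,10,9) succ=(0,2,2) retry=(1,0,1)
13 | T1 CAS | counter=10 r=(8,10,9) succ=(0,2,2) retry=(2,0,1)
14 | T1 LOAD | counter=10 r=(10,10,9) succ=(0,2,2) retry=(2,0,1)
15 | T2 CAS | counter=11 r=(10,10,9) succ=(0,3,2) retry=(2,0,1)
16 | T1 CAS | counter=11 r=(10,10,9) succ=(0,3,2) retry=(3,0,1)

counter=11 r=(10,10,9) succ=(0,3,2) retry=(3,0,1)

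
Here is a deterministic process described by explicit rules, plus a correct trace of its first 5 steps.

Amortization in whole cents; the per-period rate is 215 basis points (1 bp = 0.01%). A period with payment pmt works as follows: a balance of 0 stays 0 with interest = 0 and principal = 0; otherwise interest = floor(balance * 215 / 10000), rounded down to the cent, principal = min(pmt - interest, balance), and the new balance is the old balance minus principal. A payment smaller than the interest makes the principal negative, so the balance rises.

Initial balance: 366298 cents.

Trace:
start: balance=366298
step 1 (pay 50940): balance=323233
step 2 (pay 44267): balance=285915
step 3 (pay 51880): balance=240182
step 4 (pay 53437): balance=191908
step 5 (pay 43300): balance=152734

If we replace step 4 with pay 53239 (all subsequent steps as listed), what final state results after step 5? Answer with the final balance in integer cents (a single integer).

152936

(re-executing from step 4 with the substitution; state before step 4: balance=240182)
step 4 (pay 53239): balance=192106
step 5 (pay 43300): balance=152936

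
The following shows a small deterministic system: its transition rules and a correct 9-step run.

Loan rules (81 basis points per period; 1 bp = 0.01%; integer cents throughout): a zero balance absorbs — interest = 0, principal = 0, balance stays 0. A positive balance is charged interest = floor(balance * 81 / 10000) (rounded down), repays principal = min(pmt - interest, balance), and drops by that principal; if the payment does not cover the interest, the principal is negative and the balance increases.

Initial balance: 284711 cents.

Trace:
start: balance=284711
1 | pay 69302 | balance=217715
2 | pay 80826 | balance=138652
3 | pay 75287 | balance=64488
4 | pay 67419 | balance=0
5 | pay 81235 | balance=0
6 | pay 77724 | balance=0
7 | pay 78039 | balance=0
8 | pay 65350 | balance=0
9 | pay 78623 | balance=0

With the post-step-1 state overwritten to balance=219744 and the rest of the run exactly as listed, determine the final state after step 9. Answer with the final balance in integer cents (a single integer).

0

state after step 1 := balance=219744
2 | pay 80826 | balance=140697
3 | pay 75287 | balance=66549
4 | pay 67419 | balance=0
5 | pay 81235 | balance=0
6 | pay 77724 | balance=0
7 | pay 78039 | balance=0
8 | pay 65350 | balance=0
9 | pay 78623 | balance=0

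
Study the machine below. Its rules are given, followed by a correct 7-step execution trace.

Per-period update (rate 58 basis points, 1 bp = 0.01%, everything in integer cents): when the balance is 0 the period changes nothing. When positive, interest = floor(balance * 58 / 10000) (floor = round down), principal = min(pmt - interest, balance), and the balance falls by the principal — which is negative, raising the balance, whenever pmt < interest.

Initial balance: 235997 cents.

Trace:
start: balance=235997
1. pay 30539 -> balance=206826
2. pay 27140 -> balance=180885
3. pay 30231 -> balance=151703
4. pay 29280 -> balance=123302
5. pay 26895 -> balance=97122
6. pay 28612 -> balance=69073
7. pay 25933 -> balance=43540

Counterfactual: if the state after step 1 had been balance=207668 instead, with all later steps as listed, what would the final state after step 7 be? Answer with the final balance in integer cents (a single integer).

44412

state after step 1 := balance=207668
2. pay 27140 -> balance=181732
3. pay 30231 -> balance=152555
4. pay 29280 -> balance=124159
5. pay 26895 -> balance=97984
6. pay 28612 -> balance=69940
7. pay 25933 -> balance=44412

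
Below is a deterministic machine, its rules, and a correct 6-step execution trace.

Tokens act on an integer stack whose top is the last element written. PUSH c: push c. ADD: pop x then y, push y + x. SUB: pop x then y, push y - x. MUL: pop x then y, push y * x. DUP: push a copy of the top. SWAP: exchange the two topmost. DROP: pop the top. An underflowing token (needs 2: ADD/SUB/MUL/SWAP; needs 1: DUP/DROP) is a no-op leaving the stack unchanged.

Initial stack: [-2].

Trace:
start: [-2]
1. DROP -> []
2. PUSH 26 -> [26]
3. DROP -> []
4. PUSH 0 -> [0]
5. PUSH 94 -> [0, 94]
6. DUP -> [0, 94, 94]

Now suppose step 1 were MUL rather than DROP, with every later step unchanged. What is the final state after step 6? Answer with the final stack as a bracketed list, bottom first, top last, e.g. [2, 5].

[-2, 0, 94, 94]

(re-executing from step 1 with the substitution; state before step 1: [-2])
1. MUL -> [-2]
2. PUSH 26 -> [-2, 26]
3. DROP -> [-2]
4. PUSH 0 -> [-2, 0]
5. PUSH 94 -> [-2, 0, 94]
6. DUP -> [-2, 0, 94, 94]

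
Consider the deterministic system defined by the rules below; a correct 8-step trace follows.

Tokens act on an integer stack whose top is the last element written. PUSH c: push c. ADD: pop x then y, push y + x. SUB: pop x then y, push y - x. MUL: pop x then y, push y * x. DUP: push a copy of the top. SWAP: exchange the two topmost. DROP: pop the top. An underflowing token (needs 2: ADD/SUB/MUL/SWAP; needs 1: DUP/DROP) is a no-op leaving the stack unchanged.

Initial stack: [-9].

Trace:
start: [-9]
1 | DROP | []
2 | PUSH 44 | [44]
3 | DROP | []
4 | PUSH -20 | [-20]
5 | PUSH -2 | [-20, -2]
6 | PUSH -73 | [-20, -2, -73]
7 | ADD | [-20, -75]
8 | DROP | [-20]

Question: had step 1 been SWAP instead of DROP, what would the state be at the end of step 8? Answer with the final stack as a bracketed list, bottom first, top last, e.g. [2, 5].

(re-executing from step 1 with the substitution; state before step 1: [-9])
1 | SWAP | [-9]
2 | PUSH 44 | [-9, 44]
3 | DROP | [-9]
4 | PUSH -20 | [-9, -20]
5 | PUSH -2 | [-9, -20, -2]
6 | PUSH -73 | [-9, -20, -2, -73]
7 | ADD | [-9, -20, -75]
8 | DROP | [-9, -20]

[-9, -20]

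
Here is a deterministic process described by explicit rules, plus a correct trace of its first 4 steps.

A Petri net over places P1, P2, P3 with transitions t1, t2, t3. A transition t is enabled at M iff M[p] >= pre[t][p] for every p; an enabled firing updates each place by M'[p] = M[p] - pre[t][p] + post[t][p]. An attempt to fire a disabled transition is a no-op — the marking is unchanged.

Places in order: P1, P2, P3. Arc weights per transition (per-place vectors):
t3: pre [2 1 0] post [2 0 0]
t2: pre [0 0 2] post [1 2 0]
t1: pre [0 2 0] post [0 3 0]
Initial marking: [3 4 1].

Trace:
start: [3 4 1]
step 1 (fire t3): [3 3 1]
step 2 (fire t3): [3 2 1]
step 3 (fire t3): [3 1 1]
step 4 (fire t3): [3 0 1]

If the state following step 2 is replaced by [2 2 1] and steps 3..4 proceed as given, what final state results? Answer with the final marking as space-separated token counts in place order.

state after step 2 := [2 2 1]
step 3 (fire t3): [2 1 1]
step 4 (fire t3): [2 0 1]

2 0 1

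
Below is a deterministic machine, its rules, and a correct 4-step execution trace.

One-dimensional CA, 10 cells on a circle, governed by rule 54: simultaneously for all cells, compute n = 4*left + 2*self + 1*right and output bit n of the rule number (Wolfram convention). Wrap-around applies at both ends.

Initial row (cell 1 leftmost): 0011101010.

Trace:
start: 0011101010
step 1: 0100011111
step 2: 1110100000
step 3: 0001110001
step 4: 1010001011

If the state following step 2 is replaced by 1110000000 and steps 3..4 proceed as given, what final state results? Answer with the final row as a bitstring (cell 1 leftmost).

state after step 2 := 1110000000
step 3: 0001000001
step 4: 1011100011

1011100011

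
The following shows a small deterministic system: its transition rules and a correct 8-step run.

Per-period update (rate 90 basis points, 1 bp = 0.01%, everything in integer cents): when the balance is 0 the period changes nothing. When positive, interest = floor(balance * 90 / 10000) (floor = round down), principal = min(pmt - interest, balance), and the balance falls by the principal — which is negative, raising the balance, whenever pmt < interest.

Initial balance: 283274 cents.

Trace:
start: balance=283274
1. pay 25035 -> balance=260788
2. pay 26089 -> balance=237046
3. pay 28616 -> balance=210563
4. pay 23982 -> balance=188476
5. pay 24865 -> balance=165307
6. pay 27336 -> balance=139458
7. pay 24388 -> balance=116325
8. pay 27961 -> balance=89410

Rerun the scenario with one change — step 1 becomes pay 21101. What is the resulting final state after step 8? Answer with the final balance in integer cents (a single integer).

93599

(re-executing from step 1 with the substitution; state before step 1: balance=283274)
1. pay 21101 -> balance=264722
2. pay 26089 -> balance=241015
3. pay 28616 -> balance=214568
4. pay 23982 -> balance=192517
5. pay 24865 -> balance=169384
6. pay 27336 -> balance=143572
7. pay 24388 -> balance=120476
8. pay 27961 -> balance=93599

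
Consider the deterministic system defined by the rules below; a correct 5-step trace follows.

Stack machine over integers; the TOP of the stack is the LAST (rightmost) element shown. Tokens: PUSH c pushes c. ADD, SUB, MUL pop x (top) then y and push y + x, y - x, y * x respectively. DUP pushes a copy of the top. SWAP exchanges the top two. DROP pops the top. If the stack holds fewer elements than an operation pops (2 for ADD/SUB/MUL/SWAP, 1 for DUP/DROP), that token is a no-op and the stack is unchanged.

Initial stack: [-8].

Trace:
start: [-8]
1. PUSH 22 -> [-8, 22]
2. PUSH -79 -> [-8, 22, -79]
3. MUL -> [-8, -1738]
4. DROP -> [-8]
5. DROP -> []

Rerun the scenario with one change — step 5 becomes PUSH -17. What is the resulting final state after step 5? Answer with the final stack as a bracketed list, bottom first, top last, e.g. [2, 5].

(re-executing from step 5 with the substitution; state before step 5: [-8])
5. PUSH -17 -> [-8, -17]

[-8, -17]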